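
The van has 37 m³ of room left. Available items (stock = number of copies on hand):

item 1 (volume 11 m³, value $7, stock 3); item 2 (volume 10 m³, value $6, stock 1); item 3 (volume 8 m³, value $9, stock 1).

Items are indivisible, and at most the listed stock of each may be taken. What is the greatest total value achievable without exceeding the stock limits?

Best selections within volume 37 and stock limits:
- 2×item 1 + 1×item 3: volume 30, value 23
- 1×item 1 + 1×item 2 + 1×item 3: volume 29, value 22
- 3×item 1: volume 33, value 21
- 2×item 1 + 1×item 2: volume 32, value 20
Best: $23.

$23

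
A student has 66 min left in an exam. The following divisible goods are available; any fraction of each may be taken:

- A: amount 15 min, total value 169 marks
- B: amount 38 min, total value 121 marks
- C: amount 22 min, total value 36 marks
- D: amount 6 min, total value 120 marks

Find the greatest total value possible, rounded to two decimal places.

421.45

Take in order of value per unit:
- D (120/6 per unit): all 6 → value 120, running total 120.00
- A (169/15 per unit): all 15 → value 169, running total 289.00
- B (121/38 per unit): all 38 → value 121, running total 410.00
- C (36/22 per unit): 7 of 22 → value 7×36/22 = 11.4545, running total 421.45
Total 421.45.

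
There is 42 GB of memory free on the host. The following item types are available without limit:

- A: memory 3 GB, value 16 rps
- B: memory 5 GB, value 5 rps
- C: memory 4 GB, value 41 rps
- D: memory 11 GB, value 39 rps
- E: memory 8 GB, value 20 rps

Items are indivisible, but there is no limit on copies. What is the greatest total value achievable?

Best value-per-unit is C at 41/4, and filling with it alone uses memory 10×4=40. No mix of the others beats 10×41 = 410.

410 rps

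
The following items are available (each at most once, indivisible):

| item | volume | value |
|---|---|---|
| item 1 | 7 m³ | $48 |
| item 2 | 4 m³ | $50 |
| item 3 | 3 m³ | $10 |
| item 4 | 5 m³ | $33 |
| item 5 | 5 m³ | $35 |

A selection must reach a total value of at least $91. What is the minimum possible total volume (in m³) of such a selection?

11

Subsets with value ≥ 91, sorted by total volume:
- item 1+item 2: volume 11, value 98
- item 2+item 3+item 5: volume 12, value 95
Minimum volume: 11 m³.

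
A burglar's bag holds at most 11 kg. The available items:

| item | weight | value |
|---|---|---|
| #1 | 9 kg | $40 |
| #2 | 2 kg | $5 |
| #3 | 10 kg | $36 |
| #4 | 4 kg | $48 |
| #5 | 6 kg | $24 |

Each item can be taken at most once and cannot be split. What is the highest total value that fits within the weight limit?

Check high-value combinations within 11 kg:
- #4+#5: weight 4+6=10, value 48+24=72
- #2+#4: weight 2+4=6, value 5+48=53
- #4: weight 4, value 48
- #1+#2: weight 9+2=11, value 40+5=45
- #1: weight 9, value 40
Best: $72.

$72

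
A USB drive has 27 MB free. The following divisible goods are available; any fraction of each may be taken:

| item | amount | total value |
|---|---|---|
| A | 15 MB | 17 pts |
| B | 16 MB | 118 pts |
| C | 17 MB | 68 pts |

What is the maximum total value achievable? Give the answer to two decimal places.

162.00

Take in order of value per unit:
- B (118/16 per unit): all 16 → value 118, running total 118.00
- C (68/17 per unit): 11 of 17 → value 11×68/17 = 44.0000, running total 162.00
Total 162.00.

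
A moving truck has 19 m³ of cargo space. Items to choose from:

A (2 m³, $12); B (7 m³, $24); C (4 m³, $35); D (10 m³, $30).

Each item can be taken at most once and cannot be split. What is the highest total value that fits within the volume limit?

Check high-value combinations within 19 m³:
- A+C+D: volume 2+4+10=16, value 12+35+30=77
- A+B+C: volume 2+7+4=13, value 12+24+35=71
- A+B+D: volume 2+7+10=19, value 12+24+30=66
- C+D: volume 4+10=14, value 35+30=65
Best: $77.

$77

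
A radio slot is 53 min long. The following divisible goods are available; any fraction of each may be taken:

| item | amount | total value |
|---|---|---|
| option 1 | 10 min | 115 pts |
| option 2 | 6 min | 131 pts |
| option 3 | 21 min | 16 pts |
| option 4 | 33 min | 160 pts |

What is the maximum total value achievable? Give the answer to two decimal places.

409.05

Take in order of value per unit:
- option 2 (131/6 per unit): all 6 → value 131, running total 131.00
- option 1 (115/10 per unit): all 10 → value 115, running total 246.00
- option 4 (160/33 per unit): all 33 → value 160, running total 406.00
- option 3 (16/21 per unit): 4 of 21 → value 4×16/21 = 3.0476, running total 409.05
Total 409.05.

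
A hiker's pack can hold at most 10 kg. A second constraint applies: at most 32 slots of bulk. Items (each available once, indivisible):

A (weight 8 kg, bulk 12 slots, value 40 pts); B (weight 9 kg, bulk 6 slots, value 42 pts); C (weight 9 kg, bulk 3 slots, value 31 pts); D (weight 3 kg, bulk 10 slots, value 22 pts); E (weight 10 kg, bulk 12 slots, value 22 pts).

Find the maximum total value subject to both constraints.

42 pts

Feasible sets respecting both limits:
- B: weight 9, bulk 6, value 42
- A: weight 8, bulk 12, value 40
- C: weight 9, bulk 3, value 31
Best: 42 pts.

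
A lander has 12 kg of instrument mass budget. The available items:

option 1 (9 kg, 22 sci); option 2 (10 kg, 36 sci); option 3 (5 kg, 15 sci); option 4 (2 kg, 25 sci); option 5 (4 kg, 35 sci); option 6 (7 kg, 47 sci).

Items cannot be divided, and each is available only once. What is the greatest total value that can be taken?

82 sci

This is a 0/1 knapsack; check combinations near the capacity.
- option 5+option 6: mass 4+7=11, value 35+47=82
- option 3+option 4+option 5: mass 5+2+4=11, value 15+25+35=75
- option 4+option 6: mass 2+7=9, value 25+47=72
- option 3+option 6: mass 5+7=12, value 15+47=62
Best: 82 sci.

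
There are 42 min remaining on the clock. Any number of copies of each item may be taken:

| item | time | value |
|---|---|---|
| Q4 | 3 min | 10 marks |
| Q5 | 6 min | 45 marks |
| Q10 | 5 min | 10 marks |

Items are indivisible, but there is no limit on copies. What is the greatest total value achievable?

315 marks

Best value-per-unit is Q5 at 45/6, and filling with it alone uses time 7×6=42. No mix of the others beats 7×45 = 315.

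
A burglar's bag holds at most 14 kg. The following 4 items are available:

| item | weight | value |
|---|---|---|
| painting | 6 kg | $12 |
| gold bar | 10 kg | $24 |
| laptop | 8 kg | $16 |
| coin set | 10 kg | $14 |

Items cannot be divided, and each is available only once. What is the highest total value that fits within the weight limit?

$28

Check high-value combinations within 14 kg:
- painting+laptop: weight 6+8=14, value 12+16=28
- gold bar: weight 10, value 24
- laptop: weight 8, value 16
- coin set: weight 10, value 14
Best: $28.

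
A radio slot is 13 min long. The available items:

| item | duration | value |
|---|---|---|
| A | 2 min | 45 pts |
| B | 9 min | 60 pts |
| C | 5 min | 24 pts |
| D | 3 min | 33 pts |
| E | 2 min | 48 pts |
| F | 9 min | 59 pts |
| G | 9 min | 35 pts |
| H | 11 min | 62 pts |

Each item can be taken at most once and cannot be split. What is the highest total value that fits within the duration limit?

Check high-value combinations within 13 min:
- A+B+E: duration 2+9+2=13, value 45+60+48=153
- A+E+F: duration 2+2+9=13, value 45+48+59=152
- A+C+D+E: duration 2+5+3+2=12, value 45+24+33+48=150
Best: 153 pts.

153 pts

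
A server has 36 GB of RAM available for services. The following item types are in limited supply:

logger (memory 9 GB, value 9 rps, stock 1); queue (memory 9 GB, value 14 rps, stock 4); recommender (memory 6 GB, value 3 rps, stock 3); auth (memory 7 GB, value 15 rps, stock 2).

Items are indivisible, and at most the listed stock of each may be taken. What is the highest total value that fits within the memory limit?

58 rps

Top feasible selections:
- 2×queue + 2×auth: memory 32, value 58
- 3×queue + 1×auth: memory 34, value 57
Best: 58 rps.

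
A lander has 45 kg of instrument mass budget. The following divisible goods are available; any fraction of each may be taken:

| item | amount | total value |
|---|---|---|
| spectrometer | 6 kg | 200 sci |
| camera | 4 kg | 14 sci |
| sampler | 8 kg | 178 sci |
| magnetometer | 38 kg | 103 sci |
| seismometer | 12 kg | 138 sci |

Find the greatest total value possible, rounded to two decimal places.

Take in order of value per unit:
- spectrometer (200/6 per unit): all 6 → value 200, running total 200.00
- sampler (178/8 per unit): all 8 → value 178, running total 378.00
- seismometer (138/12 per unit): all 12 → value 138, running total 516.00
- camera (14/4 per unit): all 4 → value 14, running total 530.00
- magnetometer (103/38 per unit): 15 of 38 → value 15×103/38 = 40.6579, running total 570.66
Total 570.66.

570.66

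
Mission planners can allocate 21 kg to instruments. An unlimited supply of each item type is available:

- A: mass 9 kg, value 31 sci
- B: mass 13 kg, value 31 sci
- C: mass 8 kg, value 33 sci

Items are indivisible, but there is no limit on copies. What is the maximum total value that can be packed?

Best value-per-unit is C at 33/8, and filling with it alone uses mass 2×8=16. No mix of the others beats 2×33 = 66.

66 sci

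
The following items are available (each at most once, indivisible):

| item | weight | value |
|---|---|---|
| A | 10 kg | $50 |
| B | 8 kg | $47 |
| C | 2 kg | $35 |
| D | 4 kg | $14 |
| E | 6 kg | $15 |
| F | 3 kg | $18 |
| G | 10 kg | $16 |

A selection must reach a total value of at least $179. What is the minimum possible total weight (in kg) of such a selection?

Subsets with value ≥ 179, sorted by total weight:
- A+B+C+D+E+F: weight 33, value 179
- A+B+C+D+F+G: weight 37, value 180
- A+B+C+E+F+G: weight 39, value 181
Minimum weight: 33 kg.

33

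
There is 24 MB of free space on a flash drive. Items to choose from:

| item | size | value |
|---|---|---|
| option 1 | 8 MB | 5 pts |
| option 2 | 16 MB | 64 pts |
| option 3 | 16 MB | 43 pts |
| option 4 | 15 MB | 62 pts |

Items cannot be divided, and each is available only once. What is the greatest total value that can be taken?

69 pts

This is a 0/1 knapsack; check combinations near the capacity.
- option 1+option 2: size 8+16=24, value 5+64=69
- option 1+option 4: size 8+15=23, value 5+62=67
- option 2: size 16, value 64
Best: 69 pts.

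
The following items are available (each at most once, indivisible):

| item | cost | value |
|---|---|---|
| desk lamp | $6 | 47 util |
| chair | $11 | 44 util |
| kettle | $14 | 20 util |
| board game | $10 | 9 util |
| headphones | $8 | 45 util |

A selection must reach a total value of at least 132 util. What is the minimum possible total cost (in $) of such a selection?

Subsets with value ≥ 132, sorted by total cost:
- desk lamp+chair+headphones: cost 25, value 136
- desk lamp+chair+board game+headphones: cost 35, value 145
Minimum cost: 25 $.

25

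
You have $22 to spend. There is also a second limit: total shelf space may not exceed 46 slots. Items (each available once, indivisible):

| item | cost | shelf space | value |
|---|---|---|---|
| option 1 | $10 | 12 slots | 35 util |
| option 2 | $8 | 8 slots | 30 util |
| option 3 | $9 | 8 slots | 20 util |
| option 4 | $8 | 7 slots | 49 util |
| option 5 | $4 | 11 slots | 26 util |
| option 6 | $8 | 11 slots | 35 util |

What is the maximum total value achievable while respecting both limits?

110 util

Feasible sets respecting both limits:
- option 1+option 4+option 5: cost 22, shelf space 30, value 110
- option 4+option 5+option 6: cost 20, shelf space 29, value 110
- option 2+option 4+option 5: cost 20, shelf space 26, value 105
Best: 110 util.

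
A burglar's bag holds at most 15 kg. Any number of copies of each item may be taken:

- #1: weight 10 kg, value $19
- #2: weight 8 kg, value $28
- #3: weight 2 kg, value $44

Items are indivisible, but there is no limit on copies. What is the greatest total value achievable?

$308

Best value-per-unit is #3 at 44/2, and filling with it alone uses weight 7×2=14. No mix of the others beats 7×44 = 308.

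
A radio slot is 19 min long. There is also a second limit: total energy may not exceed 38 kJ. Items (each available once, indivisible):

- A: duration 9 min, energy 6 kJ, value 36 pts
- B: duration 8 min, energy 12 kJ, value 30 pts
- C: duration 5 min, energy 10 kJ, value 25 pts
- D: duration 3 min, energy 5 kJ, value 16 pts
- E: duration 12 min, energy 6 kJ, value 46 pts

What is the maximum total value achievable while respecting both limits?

77 pts

Feasible sets respecting both limits:
- A+C+D: duration 17, energy 21, value 77
- B+C+D: duration 16, energy 27, value 71
- C+E: duration 17, energy 16, value 71
Best: 77 pts.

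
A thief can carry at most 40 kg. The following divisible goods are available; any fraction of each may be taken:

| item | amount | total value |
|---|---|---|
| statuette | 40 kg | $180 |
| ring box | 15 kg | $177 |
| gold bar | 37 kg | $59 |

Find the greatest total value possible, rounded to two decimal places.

Take in order of value per unit:
- ring box (177/15 per unit): all 15 → value 177, running total 177.00
- statuette (180/40 per unit): 25 of 40 → value 25×180/40 = 112.5000, running total 289.50
Total 289.50.

289.50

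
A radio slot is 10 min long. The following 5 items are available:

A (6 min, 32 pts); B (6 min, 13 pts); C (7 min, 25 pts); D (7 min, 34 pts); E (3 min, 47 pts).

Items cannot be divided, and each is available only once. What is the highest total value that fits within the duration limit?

Check high-value combinations within 10 min:
- D+E: duration 7+3=10, value 34+47=81
- A+E: duration 6+3=9, value 32+47=79
- C+E: duration 7+3=10, value 25+47=72
Best: 81 pts.

81 pts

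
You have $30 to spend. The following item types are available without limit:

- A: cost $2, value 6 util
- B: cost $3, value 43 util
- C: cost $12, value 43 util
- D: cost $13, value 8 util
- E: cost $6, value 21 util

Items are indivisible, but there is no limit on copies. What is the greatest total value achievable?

Best value-per-unit is B at 43/3, and filling with it alone uses cost 10×3=30. No mix of the others beats 10×43 = 430.

430 util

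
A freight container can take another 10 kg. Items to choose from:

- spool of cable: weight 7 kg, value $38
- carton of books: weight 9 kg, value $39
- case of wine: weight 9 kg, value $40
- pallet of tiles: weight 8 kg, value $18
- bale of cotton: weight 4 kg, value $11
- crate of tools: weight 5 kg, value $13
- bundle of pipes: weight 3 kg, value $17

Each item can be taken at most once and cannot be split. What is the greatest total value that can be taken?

$55

This is a 0/1 knapsack; check combinations near the capacity.
- spool of cable+bundle of pipes: weight 7+3=10, value 38+17=55
- case of wine: weight 9, value 40
- carton of books: weight 9, value 39
Best: $55.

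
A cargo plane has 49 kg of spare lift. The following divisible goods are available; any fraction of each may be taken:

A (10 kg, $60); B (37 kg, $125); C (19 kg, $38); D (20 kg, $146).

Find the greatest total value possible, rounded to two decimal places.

270.19

Take in order of value per unit:
- D (146/20 per unit): all 20 → value 146, running total 146.00
- A (60/10 per unit): all 10 → value 60, running total 206.00
- B (125/37 per unit): 19 of 37 → value 19×125/37 = 64.1892, running total 270.19
Total 270.19.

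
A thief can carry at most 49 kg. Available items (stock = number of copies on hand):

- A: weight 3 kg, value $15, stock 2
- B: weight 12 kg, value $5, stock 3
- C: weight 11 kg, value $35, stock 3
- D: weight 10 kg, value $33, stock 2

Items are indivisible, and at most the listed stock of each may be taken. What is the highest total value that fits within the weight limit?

Best selections within weight 49 and stock limits:
- 2×A + 3×C + 1×D: weight 49, value 168
- 2×A + 2×C + 2×D: weight 48, value 166
- 1×A + 3×C + 1×D: weight 46, value 153
Best: $168.

$168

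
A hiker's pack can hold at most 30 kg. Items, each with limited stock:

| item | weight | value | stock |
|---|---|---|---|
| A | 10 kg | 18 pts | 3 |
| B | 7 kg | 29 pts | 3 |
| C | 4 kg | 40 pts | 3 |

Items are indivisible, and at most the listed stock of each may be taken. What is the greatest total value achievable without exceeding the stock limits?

178 pts

Top feasible selections:
- 2×B + 3×C: weight 26, value 178
- 3×B + 2×C: weight 29, value 167
- 1×A + 1×B + 3×C: weight 29, value 167
Best: 178 pts.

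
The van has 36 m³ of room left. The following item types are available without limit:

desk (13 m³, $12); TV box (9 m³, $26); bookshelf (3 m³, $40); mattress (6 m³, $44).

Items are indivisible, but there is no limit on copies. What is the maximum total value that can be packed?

Best value-per-unit is bookshelf at 40/3, and filling with it alone uses volume 12×3=36. No mix of the others beats 12×40 = 480.

$480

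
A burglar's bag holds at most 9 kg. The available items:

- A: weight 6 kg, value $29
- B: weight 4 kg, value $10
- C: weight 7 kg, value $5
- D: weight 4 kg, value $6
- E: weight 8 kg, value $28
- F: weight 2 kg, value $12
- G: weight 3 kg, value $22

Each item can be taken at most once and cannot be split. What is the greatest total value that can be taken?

Check high-value combinations within 9 kg:
- A+G: weight 6+3=9, value 29+22=51
- B+F+G: weight 4+2+3=9, value 10+12+22=44
- A+F: weight 6+2=8, value 29+12=41
- D+F+G: weight 4+2+3=9, value 6+12+22=40
- F+G: weight 2+3=5, value 12+22=34
Best: $51.

$51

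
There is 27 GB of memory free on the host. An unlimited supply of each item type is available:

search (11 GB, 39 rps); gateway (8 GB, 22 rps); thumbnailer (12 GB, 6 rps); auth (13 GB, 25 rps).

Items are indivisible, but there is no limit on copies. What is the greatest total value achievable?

83 rps

Best value-per-unit is search at 39/11; filling with it alone gives 2×39 = 78.
Optimal mix: 1×search + 2×gateway → memory 27, value 83.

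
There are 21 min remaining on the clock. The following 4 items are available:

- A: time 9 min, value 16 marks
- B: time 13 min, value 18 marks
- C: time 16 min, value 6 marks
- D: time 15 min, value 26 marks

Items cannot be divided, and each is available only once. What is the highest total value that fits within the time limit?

Check high-value combinations within 21 min:
- D: time 15, value 26
- B: time 13, value 18
- A: time 9, value 16
- C: time 16, value 6
Best: 26 marks.

26 marks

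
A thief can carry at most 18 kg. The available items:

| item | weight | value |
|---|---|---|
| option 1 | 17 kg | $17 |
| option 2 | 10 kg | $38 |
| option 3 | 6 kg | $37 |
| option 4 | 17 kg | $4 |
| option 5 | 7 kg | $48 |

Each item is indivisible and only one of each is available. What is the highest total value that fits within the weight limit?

$86

Check high-value combinations within 18 kg:
- option 2+option 5: weight 10+7=17, value 38+48=86
- option 3+option 5: weight 6+7=13, value 37+48=85
- option 2+option 3: weight 10+6=16, value 38+37=75
- option 5: weight 7, value 48
- option 2: weight 10, value 38
Best: $86.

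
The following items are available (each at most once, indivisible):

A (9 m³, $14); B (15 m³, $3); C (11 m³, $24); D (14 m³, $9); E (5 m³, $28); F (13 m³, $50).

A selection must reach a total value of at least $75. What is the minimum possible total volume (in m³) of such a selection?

18

Subsets with value ≥ 75, sorted by total volume:
- E+F: volume 18, value 78
- A+E+F: volume 27, value 92
Minimum volume: 18 m³.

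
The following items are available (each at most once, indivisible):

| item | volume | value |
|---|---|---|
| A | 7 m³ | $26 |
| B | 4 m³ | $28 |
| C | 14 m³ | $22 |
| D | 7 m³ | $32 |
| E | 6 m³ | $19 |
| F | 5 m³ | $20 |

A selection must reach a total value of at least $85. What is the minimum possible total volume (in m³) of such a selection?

18

Subsets with value ≥ 85, sorted by total volume:
- A+B+D: volume 18, value 86
- B+D+E+F: volume 22, value 99
- A+B+E+F: volume 22, value 93
- A+B+D+F: volume 23, value 106
Minimum volume: 18 m³.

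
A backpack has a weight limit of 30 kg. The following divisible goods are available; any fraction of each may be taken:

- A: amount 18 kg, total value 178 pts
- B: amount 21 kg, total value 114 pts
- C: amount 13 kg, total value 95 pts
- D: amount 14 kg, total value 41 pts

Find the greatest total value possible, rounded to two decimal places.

265.69

Take in order of value per unit:
- A (178/18 per unit): all 18 → value 178, running total 178.00
- C (95/13 per unit): 12 of 13 → value 12×95/13 = 87.6923, running total 265.69
Total 265.69.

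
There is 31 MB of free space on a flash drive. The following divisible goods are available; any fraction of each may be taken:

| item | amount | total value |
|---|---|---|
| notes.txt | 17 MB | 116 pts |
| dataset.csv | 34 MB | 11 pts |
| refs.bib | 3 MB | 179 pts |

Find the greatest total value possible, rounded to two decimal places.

298.56

Take in order of value per unit:
- refs.bib (179/3 per unit): all 3 → value 179, running total 179.00
- notes.txt (116/17 per unit): all 17 → value 116, running total 295.00
- dataset.csv (11/34 per unit): 11 of 34 → value 11×11/34 = 3.5588, running total 298.56
Total 298.56.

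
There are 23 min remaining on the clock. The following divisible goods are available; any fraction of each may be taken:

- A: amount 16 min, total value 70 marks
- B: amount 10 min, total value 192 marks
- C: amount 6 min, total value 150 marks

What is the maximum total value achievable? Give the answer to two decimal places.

Take in order of value per unit:
- C (150/6 per unit): all 6 → value 150, running total 150.00
- B (192/10 per unit): all 10 → value 192, running total 342.00
- A (70/16 per unit): 7 of 16 → value 7×70/16 = 30.6250, running total 372.63
Total 372.63.

372.63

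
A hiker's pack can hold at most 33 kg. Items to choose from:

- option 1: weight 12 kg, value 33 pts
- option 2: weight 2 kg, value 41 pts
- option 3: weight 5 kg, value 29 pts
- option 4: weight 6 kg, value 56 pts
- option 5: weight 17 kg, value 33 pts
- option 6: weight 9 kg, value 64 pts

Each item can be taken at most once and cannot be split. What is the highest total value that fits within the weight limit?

Check high-value combinations within 33 kg:
- option 1+option 2+option 4+option 6: weight 12+2+6+9=29, value 33+41+56+64=194
- option 2+option 3+option 4+option 6: weight 2+5+6+9=22, value 41+29+56+64=190
- option 1+option 3+option 4+option 6: weight 12+5+6+9=32, value 33+29+56+64=182
Best: 194 pts.

194 pts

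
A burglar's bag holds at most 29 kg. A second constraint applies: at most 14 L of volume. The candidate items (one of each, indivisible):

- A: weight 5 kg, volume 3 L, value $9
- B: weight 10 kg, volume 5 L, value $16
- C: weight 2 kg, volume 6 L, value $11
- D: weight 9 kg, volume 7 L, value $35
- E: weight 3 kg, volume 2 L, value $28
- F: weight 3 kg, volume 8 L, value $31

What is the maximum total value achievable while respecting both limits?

$79

Feasible sets respecting both limits:
- B+D+E: weight 22, volume 14, value 79
- A+D+E: weight 17, volume 12, value 72
- A+E+F: weight 11, volume 13, value 68
- D+E: weight 12, volume 9, value 63
Best: $79.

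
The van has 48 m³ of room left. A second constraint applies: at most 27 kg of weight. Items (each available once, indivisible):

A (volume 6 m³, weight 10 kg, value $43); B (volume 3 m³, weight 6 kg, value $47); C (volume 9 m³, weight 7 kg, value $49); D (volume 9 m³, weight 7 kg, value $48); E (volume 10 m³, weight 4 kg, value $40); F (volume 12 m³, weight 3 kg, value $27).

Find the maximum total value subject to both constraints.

$211

Feasible sets respecting both limits:
- B+C+D+E+F: volume 43, weight 27, value 211
- B+C+D+E: volume 31, weight 24, value 184
- A+B+C+E: volume 28, weight 27, value 179
- A+B+D+E: volume 28, weight 27, value 178
Best: $211.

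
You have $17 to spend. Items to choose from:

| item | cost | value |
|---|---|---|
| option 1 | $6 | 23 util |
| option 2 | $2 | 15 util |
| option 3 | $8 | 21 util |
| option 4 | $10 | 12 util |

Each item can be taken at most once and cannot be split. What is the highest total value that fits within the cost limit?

Check high-value combinations within $17:
- option 1+option 2+option 3: cost 6+2+8=16, value 23+15+21=59
- option 1+option 3: cost 6+8=14, value 23+21=44
- option 1+option 2: cost 6+2=8, value 23+15=38
- option 2+option 3: cost 2+8=10, value 15+21=36
- option 1+option 4: cost 6+10=16, value 23+12=35
Best: 59 util.

59 util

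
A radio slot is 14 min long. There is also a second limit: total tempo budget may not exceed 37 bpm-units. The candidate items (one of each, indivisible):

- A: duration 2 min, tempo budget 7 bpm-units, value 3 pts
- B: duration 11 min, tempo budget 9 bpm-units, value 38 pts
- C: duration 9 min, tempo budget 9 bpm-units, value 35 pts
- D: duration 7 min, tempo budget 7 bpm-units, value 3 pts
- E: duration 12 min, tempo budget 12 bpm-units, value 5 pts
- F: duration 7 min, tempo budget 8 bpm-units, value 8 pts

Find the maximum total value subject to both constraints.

41 pts

Feasible sets respecting both limits:
- A+B: duration 13, tempo budget 16, value 41
- B: duration 11, tempo budget 9, value 38
- A+C: duration 11, tempo budget 16, value 38
- C: duration 9, tempo budget 9, value 35
Best: 41 pts.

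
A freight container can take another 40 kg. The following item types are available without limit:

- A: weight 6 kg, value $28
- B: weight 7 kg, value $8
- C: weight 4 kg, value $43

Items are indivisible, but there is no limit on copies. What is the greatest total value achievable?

Best value-per-unit is C at 43/4, and filling with it alone uses weight 10×4=40. No mix of the others beats 10×43 = 430.

$430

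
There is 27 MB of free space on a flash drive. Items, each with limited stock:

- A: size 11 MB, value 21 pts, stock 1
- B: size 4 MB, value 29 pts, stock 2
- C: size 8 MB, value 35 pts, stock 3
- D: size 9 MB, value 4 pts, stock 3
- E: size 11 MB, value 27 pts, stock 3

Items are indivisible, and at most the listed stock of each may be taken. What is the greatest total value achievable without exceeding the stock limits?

128 pts

Best selections within size 27 and stock limits:
- 2×B + 2×C: size 24, value 128
- 2×B + 1×C + 1×E: size 27, value 120
- 1×A + 2×B + 1×C: size 27, value 114
- 3×C: size 24, value 105
Best: 128 pts.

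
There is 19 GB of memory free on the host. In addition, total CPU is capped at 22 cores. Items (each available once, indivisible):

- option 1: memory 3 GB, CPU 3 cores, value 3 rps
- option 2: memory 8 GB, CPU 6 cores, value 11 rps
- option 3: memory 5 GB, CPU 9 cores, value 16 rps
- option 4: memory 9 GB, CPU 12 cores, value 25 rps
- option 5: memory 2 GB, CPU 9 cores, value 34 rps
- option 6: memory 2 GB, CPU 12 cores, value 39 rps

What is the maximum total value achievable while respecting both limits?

73 rps

Feasible sets respecting both limits:
- option 5+option 6: memory 4, CPU 21, value 73
- option 4+option 5: memory 11, CPU 21, value 59
- option 3+option 6: memory 7, CPU 21, value 55
Best: 73 rps.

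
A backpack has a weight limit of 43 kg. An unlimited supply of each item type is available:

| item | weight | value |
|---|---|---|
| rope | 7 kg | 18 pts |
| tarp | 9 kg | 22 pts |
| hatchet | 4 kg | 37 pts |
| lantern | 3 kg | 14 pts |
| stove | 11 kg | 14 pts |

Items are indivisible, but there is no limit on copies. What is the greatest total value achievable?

384 pts

Best value-per-unit is hatchet at 37/4; filling with it alone gives 10×37 = 370.
Optimal mix: 10×hatchet + 1×lantern → weight 43, value 384.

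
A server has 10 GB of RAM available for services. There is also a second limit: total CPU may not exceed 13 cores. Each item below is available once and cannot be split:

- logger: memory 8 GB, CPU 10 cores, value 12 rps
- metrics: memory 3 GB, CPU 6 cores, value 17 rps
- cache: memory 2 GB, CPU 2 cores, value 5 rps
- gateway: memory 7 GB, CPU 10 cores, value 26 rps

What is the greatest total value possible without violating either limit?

Feasible sets respecting both limits:
- cache+gateway: memory 9, CPU 12, value 31
- gateway: memory 7, CPU 10, value 26
- metrics+cache: memory 5, CPU 8, value 22
- metrics: memory 3, CPU 6, value 17
Best: 31 rps.

31 rps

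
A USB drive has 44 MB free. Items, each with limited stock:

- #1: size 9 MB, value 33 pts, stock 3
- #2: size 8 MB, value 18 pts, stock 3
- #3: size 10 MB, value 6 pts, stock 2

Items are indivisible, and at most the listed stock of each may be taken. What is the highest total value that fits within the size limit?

Best selections within size 44 and stock limits:
- 3×#1 + 2×#2: size 43, value 135
- 2×#1 + 3×#2: size 42, value 120
- 3×#1 + 1×#2: size 35, value 117
- 2×#1 + 2×#2 + 1×#3: size 44, value 108
Best: 135 pts.

135 pts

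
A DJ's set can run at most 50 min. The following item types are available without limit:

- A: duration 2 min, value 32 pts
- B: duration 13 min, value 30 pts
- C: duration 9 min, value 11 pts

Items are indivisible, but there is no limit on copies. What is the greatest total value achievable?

800 pts

Best value-per-unit is A at 32/2, and filling with it alone uses duration 25×2=50. No mix of the others beats 25×32 = 800.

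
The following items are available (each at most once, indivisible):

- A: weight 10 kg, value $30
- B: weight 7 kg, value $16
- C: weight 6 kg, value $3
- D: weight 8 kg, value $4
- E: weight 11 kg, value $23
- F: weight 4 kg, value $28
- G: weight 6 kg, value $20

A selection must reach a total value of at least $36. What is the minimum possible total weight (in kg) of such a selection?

Subsets with value ≥ 36, sorted by total weight:
- F+G: weight 10, value 48
- B+F: weight 11, value 44
- B+G: weight 13, value 36
Minimum weight: 10 kg.

10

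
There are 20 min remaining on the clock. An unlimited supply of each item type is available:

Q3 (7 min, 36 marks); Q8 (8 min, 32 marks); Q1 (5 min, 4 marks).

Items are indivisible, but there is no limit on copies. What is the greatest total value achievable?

76 marks

Best value-per-unit is Q3 at 36/7; filling with it alone gives 2×36 = 72.
Optimal mix: 2×Q3 + 1×Q1 → time 19, value 76.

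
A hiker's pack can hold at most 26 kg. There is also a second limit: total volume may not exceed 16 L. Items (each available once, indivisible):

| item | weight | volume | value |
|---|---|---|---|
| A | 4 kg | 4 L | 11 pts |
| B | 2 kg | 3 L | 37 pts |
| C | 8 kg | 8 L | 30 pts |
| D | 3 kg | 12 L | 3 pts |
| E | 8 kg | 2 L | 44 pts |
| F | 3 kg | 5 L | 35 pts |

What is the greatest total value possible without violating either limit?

Feasible sets respecting both limits:
- A+B+E+F: weight 17, volume 14, value 127
- B+E+F: weight 13, volume 10, value 116
- B+C+E: weight 18, volume 13, value 111
- C+E+F: weight 19, volume 15, value 109
Best: 127 pts.

127 pts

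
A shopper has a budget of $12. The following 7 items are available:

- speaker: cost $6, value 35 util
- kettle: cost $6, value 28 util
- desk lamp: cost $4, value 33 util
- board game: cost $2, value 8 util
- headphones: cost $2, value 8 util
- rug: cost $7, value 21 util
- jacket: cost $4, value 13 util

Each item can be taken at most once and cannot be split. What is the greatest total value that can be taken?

Check high-value combinations within $12:
- speaker+desk lamp+board game: cost 6+4+2=12, value 35+33+8=76
- speaker+desk lamp+headphones: cost 6+4+2=12, value 35+33+8=76
- kettle+desk lamp+board game: cost 6+4+2=12, value 28+33+8=69
Best: 76 util.

76 util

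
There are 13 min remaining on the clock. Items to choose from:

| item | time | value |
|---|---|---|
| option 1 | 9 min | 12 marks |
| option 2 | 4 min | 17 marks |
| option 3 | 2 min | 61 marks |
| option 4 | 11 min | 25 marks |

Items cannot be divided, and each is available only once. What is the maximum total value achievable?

86 marks

Check high-value combinations within 13 min:
- option 3+option 4: time 2+11=13, value 61+25=86
- option 2+option 3: time 4+2=6, value 17+61=78
- option 1+option 3: time 9+2=11, value 12+61=73
- option 3: time 2, value 61
- option 1+option 2: time 9+4=13, value 12+17=29
Best: 86 marks.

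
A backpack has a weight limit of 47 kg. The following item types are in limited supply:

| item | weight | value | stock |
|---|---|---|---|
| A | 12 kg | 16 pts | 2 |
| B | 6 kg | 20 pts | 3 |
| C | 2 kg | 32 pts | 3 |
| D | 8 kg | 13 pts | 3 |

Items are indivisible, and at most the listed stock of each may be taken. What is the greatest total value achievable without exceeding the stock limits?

185 pts

Best selections within weight 47 and stock limits:
- 1×A + 3×B + 3×C + 1×D: weight 44, value 185
- 3×B + 3×C + 2×D: weight 40, value 182
- 1×A + 2×B + 3×C + 2×D: weight 46, value 178
- 2×B + 3×C + 3×D: weight 42, value 175
Best: 185 pts.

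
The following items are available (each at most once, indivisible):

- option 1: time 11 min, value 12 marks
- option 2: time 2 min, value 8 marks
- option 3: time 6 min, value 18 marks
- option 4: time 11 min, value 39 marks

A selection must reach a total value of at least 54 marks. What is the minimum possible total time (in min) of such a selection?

17

Subsets with value ≥ 54, sorted by total time:
- option 3+option 4: time 17, value 57
- option 2+option 3+option 4: time 19, value 65
- option 1+option 2+option 4: time 24, value 59
Minimum time: 17 min.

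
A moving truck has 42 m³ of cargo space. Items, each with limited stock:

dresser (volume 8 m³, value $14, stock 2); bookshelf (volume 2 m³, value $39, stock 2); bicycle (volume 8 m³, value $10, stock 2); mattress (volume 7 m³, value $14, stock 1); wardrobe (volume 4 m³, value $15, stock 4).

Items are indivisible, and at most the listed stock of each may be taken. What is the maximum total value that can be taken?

$166

Top feasible selections:
- 1×dresser + 2×bookshelf + 1×mattress + 4×wardrobe: volume 35, value 166
- 2×dresser + 2×bookshelf + 4×wardrobe: volume 36, value 166
- 2×dresser + 2×bookshelf + 1×mattress + 3×wardrobe: volume 39, value 165
- 2×bookshelf + 1×bicycle + 1×mattress + 4×wardrobe: volume 35, value 162
Best: $166.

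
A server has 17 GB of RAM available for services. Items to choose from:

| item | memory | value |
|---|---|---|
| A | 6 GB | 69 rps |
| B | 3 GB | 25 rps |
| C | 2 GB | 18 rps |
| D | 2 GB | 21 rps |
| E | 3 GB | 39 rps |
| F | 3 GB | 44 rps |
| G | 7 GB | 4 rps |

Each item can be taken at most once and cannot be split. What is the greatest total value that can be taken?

Check high-value combinations within 17 GB:
- A+B+D+E+F: memory 6+3+2+3+3=17, value 69+25+21+39+44=198
- A+B+C+E+F: memory 6+3+2+3+3=17, value 69+25+18+39+44=195
- A+C+D+E+F: memory 6+2+2+3+3=16, value 69+18+21+39+44=191
Best: 198 rps.

198 rps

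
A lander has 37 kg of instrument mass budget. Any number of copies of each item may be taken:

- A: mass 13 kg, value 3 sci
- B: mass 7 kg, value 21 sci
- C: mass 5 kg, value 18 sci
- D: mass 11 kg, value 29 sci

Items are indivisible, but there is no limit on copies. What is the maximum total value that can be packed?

Best value-per-unit is C at 18/5; filling with it alone gives 7×18 = 126.
Optimal mix: 1×B + 6×C → mass 37, value 129.

129 sci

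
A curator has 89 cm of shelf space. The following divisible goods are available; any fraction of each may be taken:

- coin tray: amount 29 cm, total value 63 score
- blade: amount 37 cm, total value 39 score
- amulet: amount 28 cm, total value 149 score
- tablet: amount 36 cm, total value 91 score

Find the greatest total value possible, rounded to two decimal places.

Take in order of value per unit:
- amulet (149/28 per unit): all 28 → value 149, running total 149.00
- tablet (91/36 per unit): all 36 → value 91, running total 240.00
- coin tray (63/29 per unit): 25 of 29 → value 25×63/29 = 54.3103, running total 294.31
Total 294.31.

294.31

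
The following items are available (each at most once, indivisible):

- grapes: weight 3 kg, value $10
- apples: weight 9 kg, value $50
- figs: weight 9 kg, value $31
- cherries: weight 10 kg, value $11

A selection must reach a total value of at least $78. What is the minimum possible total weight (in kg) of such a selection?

Subsets with value ≥ 78, sorted by total weight:
- apples+figs: weight 18, value 81
- grapes+apples+figs: weight 21, value 91
- apples+figs+cherries: weight 28, value 92
- grapes+apples+figs+cherries: weight 31, value 102
Minimum weight: 18 kg.

18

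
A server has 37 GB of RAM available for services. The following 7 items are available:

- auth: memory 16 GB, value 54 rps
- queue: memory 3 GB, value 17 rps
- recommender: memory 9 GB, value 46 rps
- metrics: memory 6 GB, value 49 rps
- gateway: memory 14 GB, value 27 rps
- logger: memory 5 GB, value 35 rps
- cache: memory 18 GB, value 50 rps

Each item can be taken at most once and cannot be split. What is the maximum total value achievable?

Check high-value combinations within 37 GB:
- auth+recommender+metrics+logger: memory 16+9+6+5=36, value 54+46+49+35=184
- queue+recommender+metrics+gateway+logger: memory 3+9+6+14+5=37, value 17+46+49+27+35=174
- auth+queue+recommender+metrics: memory 16+3+9+6=34, value 54+17+46+49=166
Best: 184 rps.

184 rps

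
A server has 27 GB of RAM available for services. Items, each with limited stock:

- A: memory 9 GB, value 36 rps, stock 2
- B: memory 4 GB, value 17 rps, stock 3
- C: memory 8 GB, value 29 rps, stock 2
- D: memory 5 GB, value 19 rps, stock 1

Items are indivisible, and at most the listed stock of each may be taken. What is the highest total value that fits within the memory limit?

108 rps

Best selections within memory 27 and stock limits:
- 2×A + 1×B + 1×D: memory 27, value 108
- 1×A + 3×B + 1×D: memory 26, value 106
Best: 108 rps.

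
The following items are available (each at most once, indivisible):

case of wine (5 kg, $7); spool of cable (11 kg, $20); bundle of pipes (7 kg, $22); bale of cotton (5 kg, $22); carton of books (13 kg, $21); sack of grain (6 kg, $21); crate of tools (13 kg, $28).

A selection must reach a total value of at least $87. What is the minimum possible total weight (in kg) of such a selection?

31

Subsets with value ≥ 87, sorted by total weight:
- bundle of pipes+bale of cotton+sack of grain+crate of tools: weight 31, value 93
- case of wine+spool of cable+bundle of pipes+bale of cotton+sack of grain: weight 34, value 92
- spool of cable+bale of cotton+sack of grain+crate of tools: weight 35, value 91
Minimum weight: 31 kg.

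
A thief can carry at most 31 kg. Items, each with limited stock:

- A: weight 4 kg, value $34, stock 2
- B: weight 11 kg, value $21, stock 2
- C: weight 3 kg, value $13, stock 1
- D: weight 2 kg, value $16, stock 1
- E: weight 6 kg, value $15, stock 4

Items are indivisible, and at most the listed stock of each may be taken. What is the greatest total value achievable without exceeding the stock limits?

$142

Top feasible selections:
- 2×A + 1×C + 1×D + 3×E: weight 31, value 142
- 2×A + 1×B + 1×C + 1×D + 1×E: weight 30, value 133
Best: $142.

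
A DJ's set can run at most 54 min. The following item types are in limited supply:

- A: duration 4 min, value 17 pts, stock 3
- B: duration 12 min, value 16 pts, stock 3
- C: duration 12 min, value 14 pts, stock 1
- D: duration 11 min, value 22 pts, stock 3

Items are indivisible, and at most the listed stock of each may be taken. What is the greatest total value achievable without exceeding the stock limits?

Best selections within duration 54 and stock limits:
- 3×A + 3×D: duration 45, value 117
- 2×A + 1×B + 3×D: duration 53, value 116
- 2×A + 1×C + 3×D: duration 53, value 114
- 3×A + 1×B + 2×D: duration 46, value 111
Best: 117 pts.

117 pts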